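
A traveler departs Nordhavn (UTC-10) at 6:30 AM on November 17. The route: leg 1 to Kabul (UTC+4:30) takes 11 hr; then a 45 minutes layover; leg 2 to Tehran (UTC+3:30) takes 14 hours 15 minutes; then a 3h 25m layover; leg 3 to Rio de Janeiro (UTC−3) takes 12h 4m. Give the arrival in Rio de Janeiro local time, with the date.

6:59 AM on November 19

Convert departure to UTC: 6:30 AM + 10:00 = 4:30 PM UTC on Nov 17.
Add 11 hours leg 1 → 3:30 AM UTC (Nov 18).
Add 45 minutes layover in Kabul → 4:15 AM UTC.
Add 14 hours 15 minutes leg 2 → 6:30 PM UTC.
Add 3 hours and 25 minutes layover in Tehran → 9:55 PM UTC.
Add 12 hours 4 minutes leg 3 → 9:59 AM UTC (Nov 19).
Rio de Janeiro is UTC−3:00, so local arrival = 9:59 AM − 3:00 = 6:59 AM on Nov 19.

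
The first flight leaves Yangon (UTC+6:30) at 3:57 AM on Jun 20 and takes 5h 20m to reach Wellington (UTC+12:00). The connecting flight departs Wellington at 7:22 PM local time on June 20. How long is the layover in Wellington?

Convert departure to UTC: 3:57 AM − 6:30 = 9:27 PM UTC on Jun 19.
Add 5 hours and 20 minutes flight time → 2:47 AM UTC (Jun 20).
Wellington is UTC+12:00, so local arrival = 2:47 AM + 12:00 = 2:47 PM on Jun 20.
Layover = 7:22 PM − 2:47 PM = 4 hours 35 minutes.

4 hours 35 minutes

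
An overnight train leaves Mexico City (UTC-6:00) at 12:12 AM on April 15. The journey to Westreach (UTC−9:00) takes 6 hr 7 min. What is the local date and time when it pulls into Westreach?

3:19 AM on Apr 15

Westreach is 3:00 behind Mexico City.
After 6 hours 7 minutes it is 6:19 AM in Mexico City.
Shift by the zone difference: 6:19 AM − 3:00 = 3:19 AM on Apr 15 in Westreach.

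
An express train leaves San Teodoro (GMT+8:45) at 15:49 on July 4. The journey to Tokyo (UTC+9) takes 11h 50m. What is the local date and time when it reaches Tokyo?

Tokyo is 0:15 ahead of San Teodoro.
After 11 hours and 50 minutes it is 03:39 (Jul 5) in San Teodoro.
Shift by the zone difference: 03:39 + 0:15 = 03:54 on Jul 5 in Tokyo.

03:54 on Jul 5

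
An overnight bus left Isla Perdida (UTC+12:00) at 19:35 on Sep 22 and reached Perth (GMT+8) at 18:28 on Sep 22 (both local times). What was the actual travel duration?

2 hours 53 minutes

Departure in UTC: 19:35 − 12:00 = 07:35 on Sep 22.
Arrival in UTC: 18:28 − 8:00 = 10:28 on Sep 22.
Elapsed = 10:28 − 07:35 = 2 hours 53 minutes.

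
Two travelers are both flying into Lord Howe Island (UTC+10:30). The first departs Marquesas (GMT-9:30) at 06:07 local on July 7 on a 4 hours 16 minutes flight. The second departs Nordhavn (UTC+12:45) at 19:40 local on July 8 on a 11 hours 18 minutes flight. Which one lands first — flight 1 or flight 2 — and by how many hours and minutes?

Flight 1 in UTC: 06:07 + 9:30 = 15:37 on Jul 7.
+4 hours and 16 minutes → arrive 19:53 UTC on Jul 7.
Flight 2 in UTC: 19:40 − 12:45 = 06:55 on Jul 8.
+11 hours and 18 minutes → arrive 18:13 UTC on Jul 8.
Flight 1 lands earlier by 22 hours 20 minutes.

the first, by 22 hours 20 minutes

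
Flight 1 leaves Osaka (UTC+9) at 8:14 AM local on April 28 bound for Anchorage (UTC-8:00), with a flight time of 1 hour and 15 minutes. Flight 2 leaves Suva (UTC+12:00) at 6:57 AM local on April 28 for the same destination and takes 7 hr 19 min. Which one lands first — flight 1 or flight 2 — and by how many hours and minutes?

Flight 1 in UTC: 8:14 AM − 9:00 = 11:14 PM on Apr 27.
+1 hour and 15 minutes → arrive 12:29 AM UTC on Apr 28.
Flight 2 in UTC: 6:57 AM − 12:00 = 6:57 PM on Apr 27.
+7 hours 19 minutes → arrive 2:16 AM UTC on Apr 28.
Flight 1 lands earlier by 1 hour 47 minutes.

the first, by 1 hour 47 minutes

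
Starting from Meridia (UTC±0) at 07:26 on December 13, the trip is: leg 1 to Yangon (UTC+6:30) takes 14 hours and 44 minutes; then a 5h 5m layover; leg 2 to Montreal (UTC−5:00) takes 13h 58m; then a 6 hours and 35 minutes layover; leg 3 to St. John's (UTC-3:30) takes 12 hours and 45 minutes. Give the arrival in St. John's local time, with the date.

Meridia is at UTC+0, so departure is already 07:26 UTC on Dec 13.
Add 14 hours 44 minutes leg 1 → 22:10 UTC.
Add 5 hours and 5 minutes layover in Yangon → 03:15 UTC (Dec 14).
Add 13 hours 58 minutes leg 2 → 17:13 UTC.
Add 6 hours 35 minutes layover in Montreal → 23:48 UTC.
Add 12 hours and 45 minutes leg 3 → 12:33 UTC (Dec 15).
St. John's is UTC−3:30, so local arrival = 12:33 − 3:30 = 09:03 on Dec 15.

09:03 on December 15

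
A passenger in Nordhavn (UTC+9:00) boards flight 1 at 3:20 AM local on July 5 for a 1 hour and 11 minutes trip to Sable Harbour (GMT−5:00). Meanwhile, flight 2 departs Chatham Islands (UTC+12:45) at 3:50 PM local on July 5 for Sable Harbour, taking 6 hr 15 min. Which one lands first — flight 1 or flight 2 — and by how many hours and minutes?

Flight 1 in UTC: 3:20 AM − 9:00 = 6:20 PM on Jul 4.
+1 hour 11 minutes → arrive 7:31 PM UTC on Jul 4.
Flight 2 in UTC: 3:50 PM − 12:45 = 3:05 AM on Jul 5.
+6 hours 15 minutes → arrive 9:20 AM UTC on Jul 5.
Flight 1 lands earlier by 13 hours 49 minutes.

the first, by 13 hours 49 minutes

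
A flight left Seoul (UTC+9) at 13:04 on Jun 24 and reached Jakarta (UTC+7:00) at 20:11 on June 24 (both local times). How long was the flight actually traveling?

9 hours 7 minutes

Departure in UTC: 13:04 − 9:00 = 04:04 on Jun 24.
Arrival in UTC: 20:11 − 7:00 = 13:11 on Jun 24.
Elapsed = 13:11 − 04:04 = 9 hours 7 minutes.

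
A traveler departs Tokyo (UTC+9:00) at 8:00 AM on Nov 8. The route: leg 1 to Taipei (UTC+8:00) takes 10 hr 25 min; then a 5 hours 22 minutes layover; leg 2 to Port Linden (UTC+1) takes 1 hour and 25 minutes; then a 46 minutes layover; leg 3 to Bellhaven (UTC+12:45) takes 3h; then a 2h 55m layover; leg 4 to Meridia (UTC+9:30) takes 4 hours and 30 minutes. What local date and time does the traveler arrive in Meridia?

12:53 PM on November 9

Convert departure to UTC: 8:00 AM − 9:00 = 11:00 PM UTC on Nov 7.
Add 10 hours and 25 minutes leg 1 → 9:25 AM UTC (Nov 8).
Add 5 hours 22 minutes layover in Taipei → 2:47 PM UTC.
Add 1 hour and 25 minutes leg 2 → 4:12 PM UTC.
Add 46 minutes layover in Port Linden → 4:58 PM UTC.
Add 3 hours leg 3 → 7:58 PM UTC.
Add 2 hours and 55 minutes layover in Bellhaven → 10:53 PM UTC.
Add 4 hours 30 minutes leg 4 → 3:23 AM UTC (Nov 9).
Meridia is UTC+9:30, so local arrival = 3:23 AM + 9:30 = 12:53 PM on Nov 9.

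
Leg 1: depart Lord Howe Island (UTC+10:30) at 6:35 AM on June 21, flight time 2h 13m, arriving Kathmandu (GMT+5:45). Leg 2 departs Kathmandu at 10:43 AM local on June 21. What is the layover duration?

6 hours 40 minutes

Convert departure to UTC: 6:35 AM − 10:30 = 8:05 PM UTC on Jun 20.
Add 2 hours and 13 minutes flight time → 10:18 PM UTC.
Kathmandu is UTC+5:45, so local arrival = 10:18 PM + 5:45 = 4:03 AM on Jun 21.
Layover = 10:43 AM − 4:03 AM = 6 hours 40 minutes.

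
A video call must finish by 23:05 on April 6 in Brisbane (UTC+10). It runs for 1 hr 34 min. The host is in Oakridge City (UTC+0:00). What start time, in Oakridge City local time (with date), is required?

11:31 on April 6

Target end time in UTC: 23:05 − 10:00 = 13:05 on Apr 6.
Subtract 1 hour and 34 minutes → start 11:31 UTC on Apr 6.
Oakridge City is UTC+0, so start is 11:31 on Apr 6.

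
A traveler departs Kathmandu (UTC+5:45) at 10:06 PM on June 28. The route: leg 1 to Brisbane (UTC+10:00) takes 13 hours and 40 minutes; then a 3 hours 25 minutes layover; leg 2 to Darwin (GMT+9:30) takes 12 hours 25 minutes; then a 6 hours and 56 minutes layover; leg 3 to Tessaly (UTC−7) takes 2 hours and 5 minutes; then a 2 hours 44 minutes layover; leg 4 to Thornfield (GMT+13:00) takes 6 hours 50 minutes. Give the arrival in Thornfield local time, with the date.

Convert departure to UTC: 10:06 PM − 5:45 = 4:21 PM UTC on Jun 28.
Add 13 hours and 40 minutes leg 1 → 6:01 AM UTC (Jun 29).
Add 3 hours and 25 minutes layover in Brisbane → 9:26 AM UTC.
Add 12 hours 25 minutes leg 2 → 9:51 PM UTC.
Add 6 hours and 56 minutes layover in Darwin → 4:47 AM UTC (Jun 30).
Add 2 hours 5 minutes leg 3 → 6:52 AM UTC.
Add 2 hours and 44 minutes layover in Tessaly → 9:36 AM UTC.
Add 6 hours and 50 minutes leg 4 → 4:26 PM UTC.
Thornfield is UTC+13:00, so local arrival = 4:26 PM + 13:00 = 5:26 AM on Jul 1.

5:26 AM on Jul 1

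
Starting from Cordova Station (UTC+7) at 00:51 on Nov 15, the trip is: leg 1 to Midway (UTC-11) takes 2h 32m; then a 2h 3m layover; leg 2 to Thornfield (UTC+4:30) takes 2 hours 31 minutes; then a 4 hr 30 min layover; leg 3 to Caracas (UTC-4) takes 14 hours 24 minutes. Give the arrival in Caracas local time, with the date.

15:51 on Nov 15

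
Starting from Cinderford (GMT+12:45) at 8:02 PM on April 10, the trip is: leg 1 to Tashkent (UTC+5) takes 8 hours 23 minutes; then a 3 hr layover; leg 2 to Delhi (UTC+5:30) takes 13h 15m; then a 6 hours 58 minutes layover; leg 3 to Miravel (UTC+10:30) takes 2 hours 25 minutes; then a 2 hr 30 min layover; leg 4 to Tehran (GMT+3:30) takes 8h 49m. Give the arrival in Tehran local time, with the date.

8:07 AM on April 12

Convert departure to UTC: 8:02 PM − 12:45 = 7:17 AM UTC on Apr 10.
Add 8 hours and 23 minutes leg 1 → 3:40 PM UTC.
Add 3 hours layover in Tashkent → 6:40 PM UTC.
Add 13 hours and 15 minutes leg 2 → 7:55 AM UTC (Apr 11).
Add 6 hours 58 minutes layover in Delhi → 2:53 PM UTC.
Add 2 hours and 25 minutes leg 3 → 5:18 PM UTC.
Add 2 hours 30 minutes layover in Miravel → 7:48 PM UTC.
Add 8 hours and 49 minutes leg 4 → 4:37 AM UTC (Apr 12).
Tehran is UTC+3:30, so local arrival = 4:37 AM + 3:30 = 8:07 AM on Apr 12.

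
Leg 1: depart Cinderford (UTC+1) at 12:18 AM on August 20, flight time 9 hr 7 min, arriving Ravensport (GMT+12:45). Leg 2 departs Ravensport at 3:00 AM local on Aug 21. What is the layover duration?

5 hours 50 minutes

Convert departure to UTC: 12:18 AM − 1:00 = 11:18 PM UTC on Aug 19.
Add 9 hours and 7 minutes flight time → 8:25 AM UTC (Aug 20).
Ravensport is UTC+12:45, so local arrival = 8:25 AM + 12:45 = 9:10 PM on Aug 20.
Layover = 3:00 AM − 9:10 PM (+1 day) = 5 hours 50 minutes.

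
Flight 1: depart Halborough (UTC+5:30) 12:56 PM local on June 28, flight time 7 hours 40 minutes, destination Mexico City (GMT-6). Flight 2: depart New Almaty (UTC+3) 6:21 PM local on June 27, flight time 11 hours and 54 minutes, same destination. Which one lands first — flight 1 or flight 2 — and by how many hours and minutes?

Flight 1 in UTC: 12:56 PM − 5:30 = 7:26 AM on Jun 28.
+7 hours and 40 minutes → arrive 3:06 PM UTC on Jun 28.
Flight 2 in UTC: 6:21 PM − 3:00 = 3:21 PM on Jun 27.
+11 hours 54 minutes → arrive 3:15 AM UTC on Jun 28.
Flight 2 lands earlier by 11 hours 51 minutes.

the second, by 11 hours 51 minutes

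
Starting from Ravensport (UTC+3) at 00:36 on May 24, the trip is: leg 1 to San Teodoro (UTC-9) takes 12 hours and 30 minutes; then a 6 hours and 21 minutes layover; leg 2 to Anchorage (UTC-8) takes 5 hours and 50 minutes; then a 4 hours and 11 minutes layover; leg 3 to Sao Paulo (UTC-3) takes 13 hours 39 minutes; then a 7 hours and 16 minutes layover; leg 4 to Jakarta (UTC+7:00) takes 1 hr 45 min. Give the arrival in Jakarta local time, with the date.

08:08 on May 26

Convert departure to UTC: 00:36 − 3:00 = 21:36 UTC on May 23.
Add 12 hours 30 minutes leg 1 → 10:06 UTC (May 24).
Add 6 hours and 21 minutes layover in San Teodoro → 16:27 UTC.
Add 5 hours and 50 minutes leg 2 → 22:17 UTC.
Add 4 hours 11 minutes layover in Anchorage → 02:28 UTC (May 25).
Add 13 hours and 39 minutes leg 3 → 16:07 UTC.
Add 7 hours 16 minutes layover in Sao Paulo → 23:23 UTC.
Add 1 hour and 45 minutes leg 4 → 01:08 UTC (May 26).
Jakarta is UTC+7:00, so local arrival = 01:08 + 7:00 = 08:08 on May 26.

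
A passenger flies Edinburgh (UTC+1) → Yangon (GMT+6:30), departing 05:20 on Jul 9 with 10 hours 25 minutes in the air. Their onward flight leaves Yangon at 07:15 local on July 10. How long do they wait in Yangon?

10 hours

Convert departure to UTC: 05:20 − 1:00 = 04:20 UTC on Jul 9.
Add 10 hours 25 minutes flight time → 14:45 UTC.
Yangon is UTC+6:30, so local arrival = 14:45 + 6:30 = 21:15 on Jul 9.
Layover = 07:15 − 21:15 (+1 day) = 10 hours.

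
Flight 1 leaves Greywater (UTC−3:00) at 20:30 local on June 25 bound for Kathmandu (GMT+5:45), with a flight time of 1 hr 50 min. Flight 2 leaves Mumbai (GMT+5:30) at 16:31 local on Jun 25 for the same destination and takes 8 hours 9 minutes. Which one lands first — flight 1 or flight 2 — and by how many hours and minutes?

Flight 1 in UTC: 20:30 + 3:00 = 23:30 on Jun 25.
+1 hour and 50 minutes → arrive 01:20 UTC on Jun 26.
Flight 2 in UTC: 16:31 − 5:30 = 11:01 on Jun 25.
+8 hours and 9 minutes → arrive 19:10 UTC on Jun 25.
Flight 2 lands earlier by 6 hours 10 minutes.

the second, by 6 hours 10 minutes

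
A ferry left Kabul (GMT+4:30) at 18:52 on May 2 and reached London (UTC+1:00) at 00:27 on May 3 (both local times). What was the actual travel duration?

9 hours 5 minutes

Departure in UTC: 18:52 − 4:30 = 14:22 on May 2.
Arrival in UTC: 00:27 − 1:00 = 23:27 on May 2.
Elapsed = 23:27 − 14:22 = 9 hours 5 minutes.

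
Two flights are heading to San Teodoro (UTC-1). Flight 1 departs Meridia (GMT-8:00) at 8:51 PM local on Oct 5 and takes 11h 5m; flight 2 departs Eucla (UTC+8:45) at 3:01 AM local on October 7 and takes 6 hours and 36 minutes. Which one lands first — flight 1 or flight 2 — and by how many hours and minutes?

the first, by 8 hours 56 minutes

Flight 1 in UTC: 8:51 PM + 8:00 = 4:51 AM on Oct 6.
+11 hours 5 minutes → arrive 3:56 PM UTC on Oct 6.
Flight 2 in UTC: 3:01 AM − 8:45 = 6:16 PM on Oct 6.
+6 hours 36 minutes → arrive 12:52 AM UTC on Oct 7.
Flight 1 lands earlier by 8 hours 56 minutes.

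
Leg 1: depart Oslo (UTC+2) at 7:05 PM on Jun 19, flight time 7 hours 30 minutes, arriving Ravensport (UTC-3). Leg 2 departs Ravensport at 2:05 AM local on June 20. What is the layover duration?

Convert departure to UTC: 7:05 PM − 2:00 = 5:05 PM UTC on Jun 19.
Add 7 hours 30 minutes flight time → 12:35 AM UTC (Jun 20).
Ravensport is UTC−3:00, so local arrival = 12:35 AM − 3:00 = 9:35 PM on Jun 19.
Layover = 2:05 AM − 9:35 PM (+1 day) = 4 hours 30 minutes.

4 hours 30 minutes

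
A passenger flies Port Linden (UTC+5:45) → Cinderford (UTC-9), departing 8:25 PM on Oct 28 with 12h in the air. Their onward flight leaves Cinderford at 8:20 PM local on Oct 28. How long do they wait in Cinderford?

Convert departure to UTC: 8:25 PM − 5:45 = 2:40 PM UTC on Oct 28.
Add 12 hours flight time → 2:40 AM UTC (Oct 29).
Cinderford is UTC−9:00, so local arrival = 2:40 AM − 9:00 = 5:40 PM on Oct 28.
Layover = 8:20 PM − 5:40 PM = 2 hours 40 minutes.

2 hours 40 minutes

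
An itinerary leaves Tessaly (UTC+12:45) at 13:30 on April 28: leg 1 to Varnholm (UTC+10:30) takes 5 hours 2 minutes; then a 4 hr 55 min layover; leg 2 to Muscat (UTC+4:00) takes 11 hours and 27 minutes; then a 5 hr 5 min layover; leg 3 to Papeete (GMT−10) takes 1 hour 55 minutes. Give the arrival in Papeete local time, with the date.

Convert departure to UTC: 13:30 − 12:45 = 00:45 UTC on Apr 28.
Add 5 hours and 2 minutes leg 1 → 05:47 UTC.
Add 4 hours 55 minutes layover in Varnholm → 10:42 UTC.
Add 11 hours 27 minutes leg 2 → 22:09 UTC.
Add 5 hours 5 minutes layover in Muscat → 03:14 UTC (Apr 29).
Add 1 hour 55 minutes leg 3 → 05:09 UTC.
Papeete is UTC−10:00, so local arrival = 05:09 − 10:00 = 19:09 on Apr 28.

19:09 on April 28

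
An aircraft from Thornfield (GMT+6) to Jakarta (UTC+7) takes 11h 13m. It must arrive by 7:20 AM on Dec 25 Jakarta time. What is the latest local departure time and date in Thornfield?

7:07 PM on Dec 24

Target arrival in UTC: 7:20 AM − 7:00 = 12:20 AM on Dec 25.
Subtract 11 hours 13 minutes → departure 1:07 PM UTC on Dec 24.
Thornfield is UTC+6:00: 1:07 PM + 6:00 = 7:07 PM on Dec 24.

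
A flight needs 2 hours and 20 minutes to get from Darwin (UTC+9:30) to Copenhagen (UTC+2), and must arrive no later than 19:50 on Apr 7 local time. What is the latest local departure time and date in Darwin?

01:00 on April 8

Target arrival in UTC: 19:50 − 2:00 = 17:50 on Apr 7.
Subtract 2 hours and 20 minutes → departure 15:30 UTC on Apr 7.
Darwin is UTC+9:30: 15:30 + 9:30 = 01:00 on Apr 8.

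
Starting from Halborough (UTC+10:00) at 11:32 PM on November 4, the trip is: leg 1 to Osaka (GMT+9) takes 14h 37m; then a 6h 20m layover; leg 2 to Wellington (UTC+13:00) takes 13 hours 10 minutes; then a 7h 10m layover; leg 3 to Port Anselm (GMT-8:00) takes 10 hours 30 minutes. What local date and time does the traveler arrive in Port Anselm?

9:19 AM on November 6

Convert departure to UTC: 11:32 PM − 10:00 = 1:32 PM UTC on Nov 4.
Add 14 hours and 37 minutes leg 1 → 4:09 AM UTC (Nov 5).
Add 6 hours 20 minutes layover in Osaka → 10:29 AM UTC.
Add 13 hours and 10 minutes leg 2 → 11:39 PM UTC.
Add 7 hours and 10 minutes layover in Wellington → 6:49 AM UTC (Nov 6).
Add 10 hours 30 minutes leg 3 → 5:19 PM UTC.
Port Anselm is UTC−8:00, so local arrival = 5:19 PM − 8:00 = 9:19 AM on Nov 6.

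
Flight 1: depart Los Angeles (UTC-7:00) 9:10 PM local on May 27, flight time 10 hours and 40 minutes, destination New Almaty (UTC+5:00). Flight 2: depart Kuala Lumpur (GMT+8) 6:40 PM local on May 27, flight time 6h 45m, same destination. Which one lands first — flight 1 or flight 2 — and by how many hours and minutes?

Flight 1 in UTC: 9:10 PM + 7:00 = 4:10 AM on May 28.
+10 hours and 40 minutes → arrive 2:50 PM UTC on May 28.
Flight 2 in UTC: 6:40 PM − 8:00 = 10:40 AM on May 27.
+6 hours and 45 minutes → arrive 5:25 PM UTC on May 27.
Flight 2 lands earlier by 21 hours 25 minutes.

the second, by 21 hours 25 minutes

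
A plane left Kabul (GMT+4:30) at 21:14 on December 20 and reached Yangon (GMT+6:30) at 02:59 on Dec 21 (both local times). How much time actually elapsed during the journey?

Yangon is 2:00 ahead of Kabul.
Clock-face elapsed time (ignoring zones) is 5 hours 45 minutes.
Actual elapsed = 5 hours 45 minutes − 2:00 = 3 hours 45 minutes.

3 hours 45 minutes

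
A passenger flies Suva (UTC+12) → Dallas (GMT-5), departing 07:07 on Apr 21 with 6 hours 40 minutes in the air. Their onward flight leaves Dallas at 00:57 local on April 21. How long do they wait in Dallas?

Convert departure to UTC: 07:07 − 12:00 = 19:07 UTC on Apr 20.
Add 6 hours 40 minutes flight time → 01:47 UTC (Apr 21).
Dallas is UTC−5:00, so local arrival = 01:47 − 5:00 = 20:47 on Apr 20.
Layover = 00:57 − 20:47 (+1 day) = 4 hours 10 minutes.

4 hours 10 minutes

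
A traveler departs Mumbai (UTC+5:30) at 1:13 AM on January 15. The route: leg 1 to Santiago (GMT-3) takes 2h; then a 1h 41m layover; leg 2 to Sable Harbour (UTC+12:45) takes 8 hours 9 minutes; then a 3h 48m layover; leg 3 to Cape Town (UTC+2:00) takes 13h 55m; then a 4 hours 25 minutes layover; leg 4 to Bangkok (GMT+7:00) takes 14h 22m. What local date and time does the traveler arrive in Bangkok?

Convert departure to UTC: 1:13 AM − 5:30 = 7:43 PM UTC on Jan 14.
Add 2 hours leg 1 → 9:43 PM UTC.
Add 1 hour 41 minutes layover in Santiago → 11:24 PM UTC.
Add 8 hours and 9 minutes leg 2 → 7:33 AM UTC (Jan 15).
Add 3 hours 48 minutes layover in Sable Harbour → 11:21 AM UTC.
Add 13 hours 55 minutes leg 3 → 1:16 AM UTC (Jan 16).
Add 4 hours and 25 minutes layover in Cape Town → 5:41 AM UTC.
Add 14 hours 22 minutes leg 4 → 8:03 PM UTC.
Bangkok is UTC+7:00, so local arrival = 8:03 PM + 7:00 = 3:03 AM on Jan 17.

3:03 AM on Jan 17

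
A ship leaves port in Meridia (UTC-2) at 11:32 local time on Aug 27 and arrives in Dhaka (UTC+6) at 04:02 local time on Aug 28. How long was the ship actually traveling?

8 hours 30 minutes

Dhaka is 8:00 ahead of Meridia.
Clock-face elapsed time (ignoring zones) is 16 hours 30 minutes.
Actual elapsed = 16 hours 30 minutes − 8:00 = 8 hours 30 minutes.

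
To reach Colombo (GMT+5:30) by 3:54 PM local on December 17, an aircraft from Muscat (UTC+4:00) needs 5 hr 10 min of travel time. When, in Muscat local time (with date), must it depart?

9:14 AM on December 17

Target arrival in UTC: 3:54 PM − 5:30 = 10:24 AM on Dec 17.
Subtract 5 hours 10 minutes → departure 5:14 AM UTC on Dec 17.
Muscat is UTC+4:00: 5:14 AM + 4:00 = 9:14 AM on Dec 17.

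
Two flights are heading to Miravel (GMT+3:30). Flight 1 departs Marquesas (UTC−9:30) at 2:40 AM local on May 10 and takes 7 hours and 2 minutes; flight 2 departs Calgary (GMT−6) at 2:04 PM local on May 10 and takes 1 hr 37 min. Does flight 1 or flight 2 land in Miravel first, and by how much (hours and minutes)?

Flight 1 in UTC: 2:40 AM + 9:30 = 12:10 PM on May 10.
+7 hours 2 minutes → arrive 7:12 PM UTC on May 10.
Flight 2 in UTC: 2:04 PM + 6:00 = 8:04 PM on May 10.
+1 hour and 37 minutes → arrive 9:41 PM UTC on May 10.
Flight 1 lands earlier by 2 hours 29 minutes.

the first, by 2 hours 29 minutes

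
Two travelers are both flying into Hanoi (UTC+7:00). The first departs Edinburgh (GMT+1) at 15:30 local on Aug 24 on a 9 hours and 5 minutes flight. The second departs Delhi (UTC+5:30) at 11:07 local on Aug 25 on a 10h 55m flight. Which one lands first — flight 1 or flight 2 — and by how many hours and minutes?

Flight 1 in UTC: 15:30 − 1:00 = 14:30 on Aug 24.
+9 hours 5 minutes → arrive 23:35 UTC on Aug 24.
Flight 2 in UTC: 11:07 − 5:30 = 05:37 on Aug 25.
+10 hours 55 minutes → arrive 16:32 UTC on Aug 25.
Flight 1 lands earlier by 16 hours 57 minutes.

the first, by 16 hours 57 minutes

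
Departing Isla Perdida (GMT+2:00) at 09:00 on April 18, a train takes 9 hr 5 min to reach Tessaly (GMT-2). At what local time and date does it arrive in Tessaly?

Convert departure to UTC: 09:00 − 2:00 = 07:00 UTC on Apr 18.
Add 9 hours 5 minutes travel time → 16:05 UTC.
Tessaly is UTC−2:00, so local arrival = 16:05 − 2:00 = 14:05 on Apr 18.

14:05 on April 18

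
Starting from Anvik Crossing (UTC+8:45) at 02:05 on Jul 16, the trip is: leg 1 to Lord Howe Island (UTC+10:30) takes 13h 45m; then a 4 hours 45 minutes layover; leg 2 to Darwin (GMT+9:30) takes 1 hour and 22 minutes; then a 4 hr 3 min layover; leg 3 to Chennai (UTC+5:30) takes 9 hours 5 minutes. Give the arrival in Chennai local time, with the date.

07:50 on July 17

Convert departure to UTC: 02:05 − 8:45 = 17:20 UTC on Jul 15.
Add 13 hours and 45 minutes leg 1 → 07:05 UTC (Jul 16).
Add 4 hours and 45 minutes layover in Lord Howe Island → 11:50 UTC.
Add 1 hour 22 minutes leg 2 → 13:12 UTC.
Add 4 hours and 3 minutes layover in Darwin → 17:15 UTC.
Add 9 hours 5 minutes leg 3 → 02:20 UTC (Jul 17).
Chennai is UTC+5:30, so local arrival = 02:20 + 5:30 = 07:50 on Jul 17.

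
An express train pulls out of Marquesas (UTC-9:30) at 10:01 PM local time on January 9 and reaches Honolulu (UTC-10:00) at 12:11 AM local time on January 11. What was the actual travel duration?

Departure in UTC: 10:01 PM + 9:30 = 7:31 AM on Jan 10.
Arrival in UTC: 12:11 AM + 10:00 = 10:11 AM on Jan 11.
Elapsed = 10:11 AM − 7:31 AM (+1 day) = 26 hours 40 minutes.

26 hours 40 minutes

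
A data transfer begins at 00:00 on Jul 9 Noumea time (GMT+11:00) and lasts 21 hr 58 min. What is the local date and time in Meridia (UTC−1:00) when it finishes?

09:58 on July 9

Convert start to UTC: 00:00 − 11:00 = 13:00 UTC on Jul 8.
Add 21 hours and 58 minutes duration → 10:58 UTC (Jul 9).
Meridia is UTC−1:00, so local end time = 10:58 − 1:00 = 09:58 on Jul 9.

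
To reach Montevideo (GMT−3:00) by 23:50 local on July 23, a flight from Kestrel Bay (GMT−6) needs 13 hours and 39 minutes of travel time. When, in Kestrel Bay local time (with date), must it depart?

07:11 on July 23

Target arrival in UTC: 23:50 + 3:00 = 02:50 on Jul 24.
Subtract 13 hours and 39 minutes → departure 13:11 UTC on Jul 23.
Kestrel Bay is UTC−6:00: 13:11 − 6:00 = 07:11 on Jul 23.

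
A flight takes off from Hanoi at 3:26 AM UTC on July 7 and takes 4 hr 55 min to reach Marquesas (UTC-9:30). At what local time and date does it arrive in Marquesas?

Departure is given in UTC: 3:26 AM on Jul 7.
Add 4 hours 55 minutes → 8:21 AM UTC.
Marquesas is UTC−9:30: 8:21 AM − 9:30 = 10:51 PM on Jul 6.

10:51 PM on July 6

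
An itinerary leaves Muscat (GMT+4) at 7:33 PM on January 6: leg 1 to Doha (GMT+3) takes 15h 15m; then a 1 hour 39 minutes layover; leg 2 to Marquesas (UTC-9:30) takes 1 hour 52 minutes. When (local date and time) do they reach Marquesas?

12:49 AM on January 7

Convert departure to UTC: 7:33 PM − 4:00 = 3:33 PM UTC on Jan 6.
Add 15 hours 15 minutes leg 1 → 6:48 AM UTC (Jan 7).
Add 1 hour and 39 minutes layover in Doha → 8:27 AM UTC.
Add 1 hour and 52 minutes leg 2 → 10:19 AM UTC.
Marquesas is UTC−9:30, so local arrival = 10:19 AM − 9:30 = 12:49 AM on Jan 7.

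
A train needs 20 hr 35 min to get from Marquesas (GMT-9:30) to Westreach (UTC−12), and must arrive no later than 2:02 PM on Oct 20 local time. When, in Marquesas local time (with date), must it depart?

Target arrival in UTC: 2:02 PM + 12:00 = 2:02 AM on Oct 21.
Subtract 20 hours 35 minutes → departure 5:27 AM UTC on Oct 20.
Marquesas is UTC−9:30: 5:27 AM − 9:30 = 7:57 PM on Oct 19.

7:57 PM on October 19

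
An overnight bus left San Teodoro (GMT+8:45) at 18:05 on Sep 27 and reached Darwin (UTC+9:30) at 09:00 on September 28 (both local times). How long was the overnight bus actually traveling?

Departure in UTC: 18:05 − 8:45 = 09:20 on Sep 27.
Arrival in UTC: 09:00 − 9:30 = 23:30 on Sep 27.
Elapsed = 23:30 − 09:20 = 14 hours 10 minutes.

14 hours 10 minutes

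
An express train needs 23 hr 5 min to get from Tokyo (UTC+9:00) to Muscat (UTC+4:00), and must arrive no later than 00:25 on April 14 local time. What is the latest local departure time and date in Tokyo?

Target arrival in UTC: 00:25 − 4:00 = 20:25 on Apr 13.
Subtract 23 hours 5 minutes → departure 21:20 UTC on Apr 12.
Tokyo is UTC+9:00: 21:20 + 9:00 = 06:20 on Apr 13.

06:20 on April 13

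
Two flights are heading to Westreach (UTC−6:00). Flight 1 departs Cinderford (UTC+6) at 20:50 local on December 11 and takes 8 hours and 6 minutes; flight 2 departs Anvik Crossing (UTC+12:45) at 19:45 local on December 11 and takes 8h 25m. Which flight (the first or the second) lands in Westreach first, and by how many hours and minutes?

Flight 1 in UTC: 20:50 − 6:00 = 14:50 on Dec 11.
+8 hours and 6 minutes → arrive 22:56 UTC on Dec 11.
Flight 2 in UTC: 19:45 − 12:45 = 07:00 on Dec 11.
+8 hours 25 minutes → arrive 15:25 UTC on Dec 11.
Flight 2 lands earlier by 7 hours 31 minutes.

the second, by 7 hours 31 minutes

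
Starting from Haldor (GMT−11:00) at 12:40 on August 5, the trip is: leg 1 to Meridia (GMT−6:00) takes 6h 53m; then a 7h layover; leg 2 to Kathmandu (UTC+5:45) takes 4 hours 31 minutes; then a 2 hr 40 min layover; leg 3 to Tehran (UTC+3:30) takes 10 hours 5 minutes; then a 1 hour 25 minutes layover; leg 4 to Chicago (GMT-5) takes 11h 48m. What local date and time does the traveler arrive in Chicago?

15:02 on August 7

Convert departure to UTC: 12:40 + 11:00 = 23:40 UTC on Aug 5.
Add 6 hours 53 minutes leg 1 → 06:33 UTC (Aug 6).
Add 7 hours layover in Meridia → 13:33 UTC.
Add 4 hours 31 minutes leg 2 → 18:04 UTC.
Add 2 hours 40 minutes layover in Kathmandu → 20:44 UTC.
Add 10 hours and 5 minutes leg 3 → 06:49 UTC (Aug 7).
Add 1 hour 25 minutes layover in Tehran → 08:14 UTC.
Add 11 hours 48 minutes leg 4 → 20:02 UTC.
Chicago is UTC−5:00, so local arrival = 20:02 − 5:00 = 15:02 on Aug 7.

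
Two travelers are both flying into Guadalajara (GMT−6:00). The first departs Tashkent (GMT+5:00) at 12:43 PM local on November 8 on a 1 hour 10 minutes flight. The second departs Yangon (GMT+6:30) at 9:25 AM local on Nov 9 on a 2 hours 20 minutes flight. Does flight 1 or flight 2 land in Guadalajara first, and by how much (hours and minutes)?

Flight 1 in UTC: 12:43 PM − 5:00 = 7:43 AM on Nov 8.
+1 hour and 10 minutes → arrive 8:53 AM UTC on Nov 8.
Flight 2 in UTC: 9:25 AM − 6:30 = 2:55 AM on Nov 9.
+2 hours and 20 minutes → arrive 5:15 AM UTC on Nov 9.
Flight 1 lands earlier by 20 hours 22 minutes.

the first, by 20 hours 22 minutes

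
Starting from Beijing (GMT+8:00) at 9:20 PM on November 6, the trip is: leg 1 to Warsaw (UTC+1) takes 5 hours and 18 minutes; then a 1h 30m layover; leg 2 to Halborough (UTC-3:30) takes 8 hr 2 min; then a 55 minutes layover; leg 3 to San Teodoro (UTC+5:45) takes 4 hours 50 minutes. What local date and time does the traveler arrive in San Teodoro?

Convert departure to UTC: 9:20 PM − 8:00 = 1:20 PM UTC on Nov 6.
Add 5 hours and 18 minutes leg 1 → 6:38 PM UTC.
Add 1 hour 30 minutes layover in Warsaw → 8:08 PM UTC.
Add 8 hours and 2 minutes leg 2 → 4:10 AM UTC (Nov 7).
Add 55 minutes layover in Halborough → 5:05 AM UTC.
Add 4 hours 50 minutes leg 3 → 9:55 AM UTC.
San Teodoro is UTC+5:45, so local arrival = 9:55 AM + 5:45 = 3:40 PM on Nov 7.

3:40 PM on Nov 7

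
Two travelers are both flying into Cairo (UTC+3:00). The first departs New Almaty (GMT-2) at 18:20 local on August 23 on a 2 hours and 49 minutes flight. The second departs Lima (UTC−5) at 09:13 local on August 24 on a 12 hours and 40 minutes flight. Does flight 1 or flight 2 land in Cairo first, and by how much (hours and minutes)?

the first, by 27 hours 44 minutes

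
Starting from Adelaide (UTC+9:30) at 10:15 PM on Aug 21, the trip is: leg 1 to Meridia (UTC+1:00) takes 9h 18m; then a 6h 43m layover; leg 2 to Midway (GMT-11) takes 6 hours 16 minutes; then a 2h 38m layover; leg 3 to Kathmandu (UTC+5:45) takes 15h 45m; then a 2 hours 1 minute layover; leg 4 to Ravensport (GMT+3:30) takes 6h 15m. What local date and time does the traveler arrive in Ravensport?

5:11 PM on Aug 23

Convert departure to UTC: 10:15 PM − 9:30 = 12:45 PM UTC on Aug 21.
Add 9 hours and 18 minutes leg 1 → 10:03 PM UTC.
Add 6 hours and 43 minutes layover in Meridia → 4:46 AM UTC (Aug 22).
Add 6 hours 16 minutes leg 2 → 11:02 AM UTC.
Add 2 hours and 38 minutes layover in Midway → 1:40 PM UTC.
Add 15 hours 45 minutes leg 3 → 5:25 AM UTC (Aug 23).
Add 2 hours and 1 minute layover in Kathmandu → 7:26 AM UTC.
Add 6 hours and 15 minutes leg 4 → 1:41 PM UTC.
Ravensport is UTC+3:30, so local arrival = 1:41 PM + 3:30 = 5:11 PM on Aug 23.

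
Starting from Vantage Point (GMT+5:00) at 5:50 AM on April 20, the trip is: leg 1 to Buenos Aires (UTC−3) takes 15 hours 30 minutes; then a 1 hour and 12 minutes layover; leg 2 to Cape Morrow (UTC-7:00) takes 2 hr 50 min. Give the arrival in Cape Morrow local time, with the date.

1:22 PM on Apr 20

Convert departure to UTC: 5:50 AM − 5:00 = 12:50 AM UTC on Apr 20.
Add 15 hours 30 minutes leg 1 → 4:20 PM UTC.
Add 1 hour and 12 minutes layover in Buenos Aires → 5:32 PM UTC.
Add 2 hours and 50 minutes leg 2 → 8:22 PM UTC.
Cape Morrow is UTC−7:00, so local arrival = 8:22 PM − 7:00 = 1:22 PM on Apr 20.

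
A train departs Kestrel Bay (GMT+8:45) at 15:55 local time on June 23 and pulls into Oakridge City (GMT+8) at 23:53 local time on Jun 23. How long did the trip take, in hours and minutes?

8 hours 43 minutes

Oakridge City is 0:45 behind Kestrel Bay.
Clock-face elapsed time (ignoring zones) is 7 hours 58 minutes.
Actual elapsed = 7 hours 58 minutes + 0:45 = 8 hours 43 minutes.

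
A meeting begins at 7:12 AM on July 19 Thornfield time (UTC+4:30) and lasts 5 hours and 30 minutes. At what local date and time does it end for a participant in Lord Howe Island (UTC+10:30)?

Lord Howe Island is 6:00 ahead of Thornfield.
After 5 hours 30 minutes it is 12:42 PM in Thornfield.
Shift by the zone difference: 12:42 PM + 6:00 = 6:42 PM on Jul 19 in Lord Howe Island.

6:42 PM on July 19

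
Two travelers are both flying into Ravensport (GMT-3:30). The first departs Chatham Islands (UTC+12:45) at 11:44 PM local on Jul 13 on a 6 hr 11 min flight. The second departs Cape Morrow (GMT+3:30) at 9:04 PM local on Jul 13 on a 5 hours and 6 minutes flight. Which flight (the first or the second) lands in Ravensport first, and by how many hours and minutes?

the first, by 5 hours 30 minutes

Flight 1 in UTC: 11:44 PM − 12:45 = 10:59 AM on Jul 13.
+6 hours and 11 minutes → arrive 5:10 PM UTC on Jul 13.
Flight 2 in UTC: 9:04 PM − 3:30 = 5:34 PM on Jul 13.
+5 hours 6 minutes → arrive 10:40 PM UTC on Jul 13.
Flight 1 lands earlier by 5 hours 30 minutes.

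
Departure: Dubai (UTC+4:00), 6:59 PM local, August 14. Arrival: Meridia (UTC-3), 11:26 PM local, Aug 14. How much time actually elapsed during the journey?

11 hours 27 minutes

Meridia is 7:00 behind Dubai.
Clock-face elapsed time (ignoring zones) is 4 hours 27 minutes.
Actual elapsed = 4 hours 27 minutes + 7:00 = 11 hours 27 minutes.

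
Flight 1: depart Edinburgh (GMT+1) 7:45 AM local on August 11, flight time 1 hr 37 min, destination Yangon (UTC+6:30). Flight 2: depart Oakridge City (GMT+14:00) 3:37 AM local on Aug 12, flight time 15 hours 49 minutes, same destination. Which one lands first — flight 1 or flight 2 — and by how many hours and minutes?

Flight 1 in UTC: 7:45 AM − 1:00 = 6:45 AM on Aug 11.
+1 hour and 37 minutes → arrive 8:22 AM UTC on Aug 11.
Flight 2 in UTC: 3:37 AM − 14:00 = 1:37 PM on Aug 11.
+15 hours and 49 minutes → arrive 5:26 AM UTC on Aug 12.
Flight 1 lands earlier by 21 hours 4 minutes.

the first, by 21 hours 4 minutes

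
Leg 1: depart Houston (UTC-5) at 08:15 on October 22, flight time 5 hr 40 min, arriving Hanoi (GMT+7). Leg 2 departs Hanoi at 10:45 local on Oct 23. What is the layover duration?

8 hours 50 minutes

Convert departure to UTC: 08:15 + 5:00 = 13:15 UTC on Oct 22.
Add 5 hours and 40 minutes flight time → 18:55 UTC.
Hanoi is UTC+7:00, so local arrival = 18:55 + 7:00 = 01:55 on Oct 23.
Layover = 10:45 − 01:55 = 8 hours 50 minutes.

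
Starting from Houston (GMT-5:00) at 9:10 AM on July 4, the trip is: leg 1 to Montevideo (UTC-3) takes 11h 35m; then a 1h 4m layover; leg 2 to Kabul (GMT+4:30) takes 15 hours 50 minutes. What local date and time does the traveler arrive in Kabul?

Convert departure to UTC: 9:10 AM + 5:00 = 2:10 PM UTC on Jul 4.
Add 11 hours and 35 minutes leg 1 → 1:45 AM UTC (Jul 5).
Add 1 hour 4 minutes layover in Montevideo → 2:49 AM UTC.
Add 15 hours and 50 minutes leg 2 → 6:39 PM UTC.
Kabul is UTC+4:30, so local arrival = 6:39 PM + 4:30 = 11:09 PM on Jul 5.

11:09 PM on July 5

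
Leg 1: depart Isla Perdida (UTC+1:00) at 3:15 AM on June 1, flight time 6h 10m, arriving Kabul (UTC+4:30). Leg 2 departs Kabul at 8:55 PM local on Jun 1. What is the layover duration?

Convert departure to UTC: 3:15 AM − 1:00 = 2:15 AM UTC on Jun 1.
Add 6 hours 10 minutes flight time → 8:25 AM UTC.
Kabul is UTC+4:30, so local arrival = 8:25 AM + 4:30 = 12:55 PM on Jun 1.
Layover = 8:55 PM − 12:55 PM = 8 hours.

8 hours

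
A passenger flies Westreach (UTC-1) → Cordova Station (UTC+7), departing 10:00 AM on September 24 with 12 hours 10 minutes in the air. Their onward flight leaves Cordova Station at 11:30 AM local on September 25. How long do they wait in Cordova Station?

5 hours 20 minutes

Convert departure to UTC: 10:00 AM + 1:00 = 11:00 AM UTC on Sep 24.
Add 12 hours and 10 minutes flight time → 11:10 PM UTC.
Cordova Station is UTC+7:00, so local arrival = 11:10 PM + 7:00 = 6:10 AM on Sep 25.
Layover = 11:30 AM − 6:10 AM = 5 hours 20 minutes.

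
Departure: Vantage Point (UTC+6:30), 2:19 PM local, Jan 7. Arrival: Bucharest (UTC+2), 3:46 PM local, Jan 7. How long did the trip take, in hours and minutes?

Bucharest is 4:30 behind Vantage Point.
Clock-face elapsed time (ignoring zones) is 1 hour 27 minutes.
Actual elapsed = 1 hour 27 minutes + 4:30 = 5 hours 57 minutes.

5 hours 57 minutes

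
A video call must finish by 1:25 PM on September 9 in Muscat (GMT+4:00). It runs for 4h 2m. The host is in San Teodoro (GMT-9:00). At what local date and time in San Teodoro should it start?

Target end time in UTC: 1:25 PM − 4:00 = 9:25 AM on Sep 9.
Subtract 4 hours and 2 minutes → start 5:23 AM UTC on Sep 9.
San Teodoro is UTC−9:00: 5:23 AM − 9:00 = 8:23 PM on Sep 8.

8:23 PM on September 8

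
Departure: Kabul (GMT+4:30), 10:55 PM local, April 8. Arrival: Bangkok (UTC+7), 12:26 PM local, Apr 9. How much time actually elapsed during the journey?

Bangkok is 2:30 ahead of Kabul.
Clock-face elapsed time (ignoring zones) is 13 hours 31 minutes.
Actual elapsed = 13 hours 31 minutes − 2:30 = 11 hours 1 minute.

11 hours 1 minute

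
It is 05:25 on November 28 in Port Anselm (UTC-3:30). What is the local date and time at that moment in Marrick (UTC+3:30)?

In UTC: 05:25 + 3:30 = 08:55 on Nov 28.
Marrick is UTC+3:30: 08:55 + 3:30 = 12:25 on Nov 28.

12:25 on November 28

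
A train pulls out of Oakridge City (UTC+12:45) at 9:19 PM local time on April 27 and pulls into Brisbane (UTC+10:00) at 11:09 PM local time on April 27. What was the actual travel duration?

Departure in UTC: 9:19 PM − 12:45 = 8:34 AM on Apr 27.
Arrival in UTC: 11:09 PM − 10:00 = 1:09 PM on Apr 27.
Elapsed = 1:09 PM − 8:34 AM = 4 hours 35 minutes.

4 hours 35 minutes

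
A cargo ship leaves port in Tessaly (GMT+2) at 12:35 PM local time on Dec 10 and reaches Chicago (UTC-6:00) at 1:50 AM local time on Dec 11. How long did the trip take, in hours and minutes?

21 hours 15 minutes

Departure in UTC: 12:35 PM − 2:00 = 10:35 AM on Dec 10.
Arrival in UTC: 1:50 AM + 6:00 = 7:50 AM on Dec 11.
Elapsed = 7:50 AM − 10:35 AM (+1 day) = 21 hours 15 minutes.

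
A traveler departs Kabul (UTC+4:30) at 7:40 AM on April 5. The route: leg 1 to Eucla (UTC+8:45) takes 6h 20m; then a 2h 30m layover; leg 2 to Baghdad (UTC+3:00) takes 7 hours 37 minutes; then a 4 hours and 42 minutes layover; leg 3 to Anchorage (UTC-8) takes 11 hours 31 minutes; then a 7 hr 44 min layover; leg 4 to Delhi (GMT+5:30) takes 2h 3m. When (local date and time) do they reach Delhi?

3:07 AM on April 7

Convert departure to UTC: 7:40 AM − 4:30 = 3:10 AM UTC on Apr 5.
Add 6 hours 20 minutes leg 1 → 9:30 AM UTC.
Add 2 hours 30 minutes layover in Eucla → 12:00 PM UTC.
Add 7 hours 37 minutes leg 2 → 7:37 PM UTC.
Add 4 hours 42 minutes layover in Baghdad → 12:19 AM UTC (Apr 6).
Add 11 hours 31 minutes leg 3 → 11:50 AM UTC.
Add 7 hours and 44 minutes layover in Anchorage → 7:34 PM UTC.
Add 2 hours 3 minutes leg 4 → 9:37 PM UTC.
Delhi is UTC+5:30, so local arrival = 9:37 PM + 5:30 = 3:07 AM on Apr 7.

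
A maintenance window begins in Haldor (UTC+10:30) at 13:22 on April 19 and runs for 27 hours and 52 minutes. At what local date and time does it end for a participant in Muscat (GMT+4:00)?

Convert start to UTC: 13:22 − 10:30 = 02:52 UTC on Apr 19.
Add 27 hours 52 minutes duration → 06:44 UTC (Apr 20).
Muscat is UTC+4:00, so local end time = 06:44 + 4:00 = 10:44 on Apr 20.

10:44 on April 20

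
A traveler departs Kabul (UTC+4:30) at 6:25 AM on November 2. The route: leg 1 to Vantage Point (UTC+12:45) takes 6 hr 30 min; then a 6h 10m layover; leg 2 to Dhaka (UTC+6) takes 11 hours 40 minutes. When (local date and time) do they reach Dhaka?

8:15 AM on Nov 3

Convert departure to UTC: 6:25 AM − 4:30 = 1:55 AM UTC on Nov 2.
Add 6 hours and 30 minutes leg 1 → 8:25 AM UTC.
Add 6 hours and 10 minutes layover in Vantage Point → 2:35 PM UTC.
Add 11 hours 40 minutes leg 2 → 2:15 AM UTC (Nov 3).
Dhaka is UTC+6:00, so local arrival = 2:15 AM + 6:00 = 8:15 AM on Nov 3.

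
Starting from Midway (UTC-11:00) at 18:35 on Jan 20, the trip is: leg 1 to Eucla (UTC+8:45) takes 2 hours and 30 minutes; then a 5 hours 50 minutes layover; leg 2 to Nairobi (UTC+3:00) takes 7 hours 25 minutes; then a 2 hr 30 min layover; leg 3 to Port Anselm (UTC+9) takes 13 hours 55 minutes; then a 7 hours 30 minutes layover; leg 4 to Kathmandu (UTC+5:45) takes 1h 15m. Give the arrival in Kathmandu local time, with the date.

04:15 on January 23

Convert departure to UTC: 18:35 + 11:00 = 05:35 UTC on Jan 21.
Add 2 hours and 30 minutes leg 1 → 08:05 UTC.
Add 5 hours and 50 minutes layover in Eucla → 13:55 UTC.
Add 7 hours and 25 minutes leg 2 → 21:20 UTC.
Add 2 hours 30 minutes layover in Nairobi → 23:50 UTC.
Add 13 hours and 55 minutes leg 3 → 13:45 UTC (Jan 22).
Add 7 hours 30 minutes layover in Port Anselm → 21:15 UTC.
Add 1 hour and 15 minutes leg 4 → 22:30 UTC.
Kathmandu is UTC+5:45, so local arrival = 22:30 + 5:45 = 04:15 on Jan 23.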